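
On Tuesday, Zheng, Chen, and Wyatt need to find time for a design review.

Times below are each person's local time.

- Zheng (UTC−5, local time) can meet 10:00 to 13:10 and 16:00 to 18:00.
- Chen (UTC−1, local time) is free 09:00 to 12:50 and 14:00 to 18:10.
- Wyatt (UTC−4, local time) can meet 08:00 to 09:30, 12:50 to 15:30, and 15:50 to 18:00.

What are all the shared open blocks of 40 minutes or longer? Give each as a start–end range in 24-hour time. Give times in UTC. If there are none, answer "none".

Zheng → UTC: 15:00–18:10, 21:00–23:00.
Chen → UTC: 10:00–13:50, 15:00–19:10.
Wyatt → UTC: 12:00–13:30, 16:50–19:30, 19:50–22:00.
Zheng ∩ Chen: 15:00–18:10.
Zheng ∩ Chen ∩ Wyatt: 16:50–18:10.
Windows ≥ 40 min: 16:50–18:10.

16:50–18:10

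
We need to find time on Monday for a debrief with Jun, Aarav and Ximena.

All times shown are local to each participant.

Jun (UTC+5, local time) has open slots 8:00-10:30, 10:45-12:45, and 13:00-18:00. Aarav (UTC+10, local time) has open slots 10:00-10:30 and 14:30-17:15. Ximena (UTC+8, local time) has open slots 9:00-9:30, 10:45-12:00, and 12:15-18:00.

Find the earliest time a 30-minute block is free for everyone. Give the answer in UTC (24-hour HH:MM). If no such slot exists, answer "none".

04:30

Jun → UTC: 03:00–05:30, 05:45–07:45, 08:00–13:00.
Aarav → UTC: 00:00–00:30, 04:30–07:15.
Ximena → UTC: 01:00–01:30, 02:45–04:00, 04:15–10:00.
Jun ∩ Aarav: 04:30–05:30, 05:45–07:15.
Jun ∩ Aarav ∩ Ximena: 04:30–05:30, 05:45–07:15.
Windows ≥ 30 min: 04:30–05:30, 05:45–07:15.
Earliest such window starts at 04:30.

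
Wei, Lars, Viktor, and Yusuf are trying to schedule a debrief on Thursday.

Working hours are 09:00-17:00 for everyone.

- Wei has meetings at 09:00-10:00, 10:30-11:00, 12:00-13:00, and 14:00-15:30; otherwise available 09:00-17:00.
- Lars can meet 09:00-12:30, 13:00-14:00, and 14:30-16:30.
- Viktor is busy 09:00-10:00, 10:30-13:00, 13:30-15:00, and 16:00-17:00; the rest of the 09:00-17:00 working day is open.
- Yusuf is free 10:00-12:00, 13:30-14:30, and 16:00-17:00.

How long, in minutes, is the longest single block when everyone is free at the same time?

Wei free within 09:00–17:00: 10:00–10:30, 11:00–12:00, 13:00–14:00, 15:30–17:00.
Viktor free within 09:00–17:00: 10:00–10:30, 13:00–13:30, 15:00–16:00.
Wei ∩ Lars: 10:00–10:30, 11:00–12:00, 13:00–14:00, 15:30–16:30.
Wei ∩ Lars ∩ Viktor: 10:00–10:30, 13:00–13:30, 15:30–16:00.
Wei ∩ Lars ∩ Viktor ∩ Yusuf: 10:00–10:30.
Single common window of 30 minutes.

30 minutes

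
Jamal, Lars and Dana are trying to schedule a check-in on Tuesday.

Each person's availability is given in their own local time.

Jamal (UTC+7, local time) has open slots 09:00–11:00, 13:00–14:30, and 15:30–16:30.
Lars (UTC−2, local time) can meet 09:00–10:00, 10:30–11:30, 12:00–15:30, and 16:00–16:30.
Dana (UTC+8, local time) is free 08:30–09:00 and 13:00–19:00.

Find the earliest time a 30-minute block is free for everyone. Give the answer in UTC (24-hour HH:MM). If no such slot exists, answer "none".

none

Jamal → UTC: 02:00–04:00, 06:00–07:30, 08:30–09:30.
Lars → UTC: 11:00–12:00, 12:30–13:30, 14:00–17:30, 18:00–18:30.
Dana → UTC: 00:30–01:00, 05:00–11:00.
Jamal ∩ Lars: (none).
Jamal ∩ Lars ∩ Dana: (none).
Windows ≥ 30 min: (none).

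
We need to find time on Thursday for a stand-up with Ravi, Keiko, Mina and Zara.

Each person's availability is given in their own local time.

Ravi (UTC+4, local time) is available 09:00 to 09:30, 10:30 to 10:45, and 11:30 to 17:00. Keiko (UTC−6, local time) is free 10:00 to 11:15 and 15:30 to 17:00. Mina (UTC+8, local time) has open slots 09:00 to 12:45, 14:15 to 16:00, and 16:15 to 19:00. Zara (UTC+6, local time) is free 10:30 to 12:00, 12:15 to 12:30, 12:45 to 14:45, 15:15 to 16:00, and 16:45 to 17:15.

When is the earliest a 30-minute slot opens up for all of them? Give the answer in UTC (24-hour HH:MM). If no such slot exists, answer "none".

none

Ravi → UTC: 05:00–05:30, 06:30–06:45, 07:30–13:00.
Keiko → UTC: 16:00–17:15, 21:30–23:00.
Mina → UTC: 01:00–04:45, 06:15–08:00, 08:15–11:00.
Zara → UTC: 04:30–06:00, 06:15–06:30, 06:45–08:45, 09:15–10:00, 10:45–11:15.
Ravi ∩ Keiko: (none).
Ravi ∩ Keiko ∩ Mina: (none).
Ravi ∩ Keiko ∩ Mina ∩ Zara: (none).
Windows ≥ 30 min: (none).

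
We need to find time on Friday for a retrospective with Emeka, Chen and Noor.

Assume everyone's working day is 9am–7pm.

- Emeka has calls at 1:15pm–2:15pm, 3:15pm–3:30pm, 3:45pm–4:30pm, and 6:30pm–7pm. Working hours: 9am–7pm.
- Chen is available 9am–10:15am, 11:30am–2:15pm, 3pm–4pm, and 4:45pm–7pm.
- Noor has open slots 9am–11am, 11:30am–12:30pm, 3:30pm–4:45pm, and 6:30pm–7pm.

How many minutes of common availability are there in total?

Emeka free within 09:00–19:00: 09:00–13:15, 14:15–15:15, 15:30–15:45, 16:30–18:30.
Emeka ∩ Chen: 09:00–10:15, 11:30–13:15, 15:00–15:15, 15:30–15:45, 16:45–18:30.
Emeka ∩ Chen ∩ Noor: 09:00–10:15, 11:30–12:30, 15:30–15:45.
Total common minutes: 75 + 60 + 15 = 150.

150 minutes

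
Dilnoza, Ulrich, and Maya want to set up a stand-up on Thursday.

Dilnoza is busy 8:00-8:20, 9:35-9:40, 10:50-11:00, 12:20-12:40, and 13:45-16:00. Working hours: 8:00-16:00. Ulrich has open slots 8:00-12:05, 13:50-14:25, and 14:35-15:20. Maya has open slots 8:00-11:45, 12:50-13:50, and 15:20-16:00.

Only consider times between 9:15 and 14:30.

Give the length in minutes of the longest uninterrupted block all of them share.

70 minutes

Dilnoza free within 08:00–16:00: 08:20–09:35, 09:40–10:50, 11:00–12:20, 12:40–13:45.
Dilnoza ∩ Ulrich: 08:20–09:35, 09:40–10:50, 11:00–12:05.
Dilnoza ∩ Ulrich ∩ Maya: 08:20–09:35, 09:40–10:50, 11:00–11:45.
Restricted to 09:15–14:30: 09:15–09:35, 09:40–10:50, 11:00–11:45.
Common window lengths: 20, 70, 45 min; longest is 70.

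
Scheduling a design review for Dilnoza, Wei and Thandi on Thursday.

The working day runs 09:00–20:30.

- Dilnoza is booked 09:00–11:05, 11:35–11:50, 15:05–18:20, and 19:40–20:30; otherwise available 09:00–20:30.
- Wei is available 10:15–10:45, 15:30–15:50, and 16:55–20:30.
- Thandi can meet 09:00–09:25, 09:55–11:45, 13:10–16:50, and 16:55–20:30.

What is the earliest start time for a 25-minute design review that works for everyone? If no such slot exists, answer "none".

Dilnoza free within 09:00–20:30: 11:05–11:35, 11:50–15:05, 18:20–19:40.
Dilnoza ∩ Wei: 18:20–19:40.
Dilnoza ∩ Wei ∩ Thandi: 18:20–19:40.
Windows ≥ 25 min: 18:20–19:40.
Earliest such window starts at 18:20.

18:20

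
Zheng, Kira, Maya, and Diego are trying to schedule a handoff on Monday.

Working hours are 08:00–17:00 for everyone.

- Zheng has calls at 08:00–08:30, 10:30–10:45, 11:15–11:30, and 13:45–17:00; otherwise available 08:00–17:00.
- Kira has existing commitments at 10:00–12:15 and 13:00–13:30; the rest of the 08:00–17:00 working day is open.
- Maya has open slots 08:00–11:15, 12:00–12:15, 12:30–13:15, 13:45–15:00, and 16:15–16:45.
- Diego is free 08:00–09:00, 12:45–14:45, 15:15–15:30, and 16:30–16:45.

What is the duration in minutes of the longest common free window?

Zheng free within 08:00–17:00: 08:30–10:30, 10:45–11:15, 11:30–13:45.
Kira free within 08:00–17:00: 08:00–10:00, 12:15–13:00, 13:30–17:00.
Zheng ∩ Kira: 08:30–10:00, 12:15–13:00, 13:30–13:45.
Zheng ∩ Kira ∩ Maya: 08:30–10:00, 12:30–13:00.
Zheng ∩ Kira ∩ Maya ∩ Diego: 08:30–09:00, 12:45–13:00.
Common window lengths: 30, 15 min; longest is 30.

30 minutes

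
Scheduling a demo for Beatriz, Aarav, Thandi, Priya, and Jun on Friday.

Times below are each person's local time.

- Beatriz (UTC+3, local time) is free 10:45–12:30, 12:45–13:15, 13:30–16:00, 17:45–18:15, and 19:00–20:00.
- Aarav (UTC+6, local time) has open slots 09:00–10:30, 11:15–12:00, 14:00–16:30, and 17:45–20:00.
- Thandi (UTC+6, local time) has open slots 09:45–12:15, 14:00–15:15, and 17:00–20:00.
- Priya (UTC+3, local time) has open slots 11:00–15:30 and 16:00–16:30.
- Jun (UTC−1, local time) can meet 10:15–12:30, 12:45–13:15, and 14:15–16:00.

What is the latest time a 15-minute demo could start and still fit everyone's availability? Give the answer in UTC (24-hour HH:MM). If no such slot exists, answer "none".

12:15

Beatriz → UTC: 07:45–09:30, 09:45–10:15, 10:30–13:00, 14:45–15:15, 16:00–17:00.
Aarav → UTC: 03:00–04:30, 05:15–06:00, 08:00–10:30, 11:45–14:00.
Thandi → UTC: 03:45–06:15, 08:00–09:15, 11:00–14:00.
Priya → UTC: 08:00–12:30, 13:00–13:30.
Jun → UTC: 11:15–13:30, 13:45–14:15, 15:15–17:00.
Beatriz ∩ Aarav: 08:00–09:30, 09:45–10:15, 11:45–13:00.
Beatriz ∩ Aarav ∩ Thandi: 08:00–09:15, 11:45–13:00.
Beatriz ∩ Aarav ∩ Thandi ∩ Priya: 08:00–09:15, 11:45–12:30.
Beatriz ∩ Aarav ∩ Thandi ∩ Priya ∩ Jun: 11:45–12:30.
Windows ≥ 15 min: 11:45–12:30.
Latest start in the last window 11:45–12:30 is 12:30 − 15 min = 12:15.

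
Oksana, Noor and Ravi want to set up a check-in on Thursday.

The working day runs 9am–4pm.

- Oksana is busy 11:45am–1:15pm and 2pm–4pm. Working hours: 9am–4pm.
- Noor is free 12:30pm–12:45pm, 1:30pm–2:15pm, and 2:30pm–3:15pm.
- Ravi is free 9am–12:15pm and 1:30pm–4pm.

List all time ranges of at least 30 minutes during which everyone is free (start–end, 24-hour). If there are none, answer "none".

Oksana free within 09:00–16:00: 09:00–11:45, 13:15–14:00.
Oksana ∩ Noor: 13:30–14:00.
Oksana ∩ Noor ∩ Ravi: 13:30–14:00.
Windows ≥ 30 min: 13:30–14:00.

13:30–14:00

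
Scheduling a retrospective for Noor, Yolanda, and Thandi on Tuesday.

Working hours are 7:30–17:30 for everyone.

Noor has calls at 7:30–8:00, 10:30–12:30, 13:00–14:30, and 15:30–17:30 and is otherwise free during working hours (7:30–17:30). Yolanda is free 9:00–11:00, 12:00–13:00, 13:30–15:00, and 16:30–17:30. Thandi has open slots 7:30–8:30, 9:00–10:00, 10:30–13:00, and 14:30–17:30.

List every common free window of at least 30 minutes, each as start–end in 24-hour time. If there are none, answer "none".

09:00–10:00, 12:30–13:00, 14:30–15:00

Noor free within 07:30–17:30: 08:00–10:30, 12:30–13:00, 14:30–15:30.
Noor ∩ Yolanda: 09:00–10:30, 12:30–13:00, 14:30–15:00.
Noor ∩ Yolanda ∩ Thandi: 09:00–10:00, 12:30–13:00, 14:30–15:00.
Windows ≥ 30 min: 09:00–10:00, 12:30–13:00, 14:30–15:00.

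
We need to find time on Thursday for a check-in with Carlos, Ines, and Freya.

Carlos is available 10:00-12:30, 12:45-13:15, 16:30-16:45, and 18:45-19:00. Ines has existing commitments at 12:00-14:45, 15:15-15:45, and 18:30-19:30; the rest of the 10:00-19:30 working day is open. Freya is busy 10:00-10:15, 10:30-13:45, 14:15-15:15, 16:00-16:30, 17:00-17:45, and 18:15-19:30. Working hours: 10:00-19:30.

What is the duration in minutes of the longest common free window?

15 minutes

Ines free within 10:00–19:30: 10:00–12:00, 14:45–15:15, 15:45–18:30.
Freya free within 10:00–19:30: 10:15–10:30, 13:45–14:15, 15:15–16:00, 16:30–17:00, 17:45–18:15.
Carlos ∩ Ines: 10:00–12:00, 16:30–16:45.
Carlos ∩ Ines ∩ Freya: 10:15–10:30, 16:30–16:45.
Common window lengths: 15, 15 min; longest is 15.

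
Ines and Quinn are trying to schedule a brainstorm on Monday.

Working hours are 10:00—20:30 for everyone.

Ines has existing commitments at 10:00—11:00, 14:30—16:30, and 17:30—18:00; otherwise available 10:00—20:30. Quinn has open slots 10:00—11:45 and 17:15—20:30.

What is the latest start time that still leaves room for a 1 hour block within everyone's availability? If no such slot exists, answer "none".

Ines free within 10:00–20:30: 11:00–14:30, 16:30–17:30, 18:00–20:30.
Ines ∩ Quinn: 11:00–11:45, 17:15–17:30, 18:00–20:30.
Windows ≥ 60 min: 18:00–20:30.
Latest start in the last window 18:00–20:30 is 20:30 − 60 min = 19:30.

19:30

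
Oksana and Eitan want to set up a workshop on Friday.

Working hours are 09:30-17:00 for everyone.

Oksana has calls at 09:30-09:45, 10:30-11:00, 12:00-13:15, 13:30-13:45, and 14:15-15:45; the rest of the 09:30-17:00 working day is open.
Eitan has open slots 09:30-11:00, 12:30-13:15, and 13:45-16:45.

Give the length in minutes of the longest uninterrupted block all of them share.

Oksana free within 09:30–17:00: 09:45–10:30, 11:00–12:00, 13:15–13:30, 13:45–14:15, 15:45–17:00.
Oksana ∩ Eitan: 09:45–10:30, 13:45–14:15, 15:45–16:45.
Common window lengths: 45, 30, 60 min; longest is 60.

60 minutes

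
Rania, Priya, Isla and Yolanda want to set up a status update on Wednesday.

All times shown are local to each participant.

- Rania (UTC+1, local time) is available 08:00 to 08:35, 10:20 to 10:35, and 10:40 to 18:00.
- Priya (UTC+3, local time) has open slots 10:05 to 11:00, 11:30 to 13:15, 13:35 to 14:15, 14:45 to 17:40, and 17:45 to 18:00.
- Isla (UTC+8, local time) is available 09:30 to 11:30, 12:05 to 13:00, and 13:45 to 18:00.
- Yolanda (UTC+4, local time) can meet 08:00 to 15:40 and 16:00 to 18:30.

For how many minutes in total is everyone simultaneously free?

Rania → UTC: 07:00–07:35, 09:20–09:35, 09:40–17:00.
Priya → UTC: 07:05–08:00, 08:30–10:15, 10:35–11:15, 11:45–14:40, 14:45–15:00.
Isla → UTC: 01:30–03:30, 04:05–05:00, 05:45–10:00.
Yolanda → UTC: 04:00–11:40, 12:00–14:30.
Rania ∩ Priya: 07:05–07:35, 09:20–09:35, 09:40–10:15, 10:35–11:15, 11:45–14:40, 14:45–15:00.
Rania ∩ Priya ∩ Isla: 07:05–07:35, 09:20–09:35, 09:40–10:00.
Rania ∩ Priya ∩ Isla ∩ Yolanda: 07:05–07:35, 09:20–09:35, 09:40–10:00.
Total common minutes: 30 + 15 + 20 = 65.

65 minutes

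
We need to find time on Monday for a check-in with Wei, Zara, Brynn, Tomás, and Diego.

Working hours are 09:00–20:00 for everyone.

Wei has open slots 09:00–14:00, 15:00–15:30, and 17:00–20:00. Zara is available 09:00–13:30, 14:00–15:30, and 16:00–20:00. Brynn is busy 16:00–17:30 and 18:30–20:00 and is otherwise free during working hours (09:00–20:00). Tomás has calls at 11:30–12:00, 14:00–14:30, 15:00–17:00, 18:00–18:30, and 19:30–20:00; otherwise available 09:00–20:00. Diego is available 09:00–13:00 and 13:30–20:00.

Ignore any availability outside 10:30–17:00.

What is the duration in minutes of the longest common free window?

Brynn free within 09:00–20:00: 09:00–16:00, 17:30–18:30.
Tomás free within 09:00–20:00: 09:00–11:30, 12:00–14:00, 14:30–15:00, 17:00–18:00, 18:30–19:30.
Wei ∩ Zara: 09:00–13:30, 15:00–15:30, 17:00–20:00.
Wei ∩ Zara ∩ Brynn: 09:00–13:30, 15:00–15:30, 17:30–18:30.
Wei ∩ Zara ∩ Brynn ∩ Tomás: 09:00–11:30, 12:00–13:30, 17:30–18:00.
Wei ∩ Zara ∩ Brynn ∩ Tomás ∩ Diego: 09:00–11:30, 12:00–13:00, 17:30–18:00.
Restricted to 10:30–17:00: 10:30–11:30, 12:00–13:00.
Common window lengths: 60, 60 min; longest is 60.

60 minutes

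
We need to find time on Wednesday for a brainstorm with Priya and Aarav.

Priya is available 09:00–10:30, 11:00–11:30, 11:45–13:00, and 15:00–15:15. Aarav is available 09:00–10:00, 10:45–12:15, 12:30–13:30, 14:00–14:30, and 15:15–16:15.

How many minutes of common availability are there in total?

150 minutes

Priya ∩ Aarav: 09:00–10:00, 11:00–11:30, 11:45–12:15, 12:30–13:00.
Total common minutes: 60 + 30 + 30 + 30 = 150.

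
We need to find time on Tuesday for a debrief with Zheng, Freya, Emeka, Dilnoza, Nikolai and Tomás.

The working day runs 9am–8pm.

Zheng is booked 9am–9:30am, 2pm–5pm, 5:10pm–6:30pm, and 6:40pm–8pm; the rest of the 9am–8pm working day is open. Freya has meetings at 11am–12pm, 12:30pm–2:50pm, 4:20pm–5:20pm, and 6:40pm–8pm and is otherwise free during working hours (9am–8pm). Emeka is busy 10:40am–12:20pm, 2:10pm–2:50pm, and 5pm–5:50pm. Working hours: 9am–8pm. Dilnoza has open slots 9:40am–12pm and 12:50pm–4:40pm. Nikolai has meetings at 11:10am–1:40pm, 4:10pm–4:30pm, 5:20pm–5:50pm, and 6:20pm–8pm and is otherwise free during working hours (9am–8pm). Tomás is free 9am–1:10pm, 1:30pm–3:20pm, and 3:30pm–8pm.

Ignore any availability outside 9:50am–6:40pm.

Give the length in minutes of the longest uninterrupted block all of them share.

50 minutes

Zheng free within 09:00–20:00: 09:30–14:00, 17:00–17:10, 18:30–18:40.
Freya free within 09:00–20:00: 09:00–11:00, 12:00–12:30, 14:50–16:20, 17:20–18:40.
Emeka free within 09:00–20:00: 09:00–10:40, 12:20–14:10, 14:50–17:00, 17:50–20:00.
Nikolai free within 09:00–20:00: 09:00–11:10, 13:40–16:10, 16:30–17:20, 17:50–18:20.
Zheng ∩ Freya: 09:30–11:00, 12:00–12:30, 18:30–18:40.
Zheng ∩ Freya ∩ Emeka: 09:30–10:40, 12:20–12:30, 18:30–18:40.
Zheng ∩ Freya ∩ Emeka ∩ Dilnoza: 09:40–10:40.
Zheng ∩ Freya ∩ Emeka ∩ Dilnoza ∩ Nikolai: 09:40–10:40.
Zheng ∩ Freya ∩ Emeka ∩ Dilnoza ∩ Nikolai ∩ Tomás: 09:40–10:40.
Restricted to 09:50–18:40: 09:50–10:40.
Single common window of 50 minutes.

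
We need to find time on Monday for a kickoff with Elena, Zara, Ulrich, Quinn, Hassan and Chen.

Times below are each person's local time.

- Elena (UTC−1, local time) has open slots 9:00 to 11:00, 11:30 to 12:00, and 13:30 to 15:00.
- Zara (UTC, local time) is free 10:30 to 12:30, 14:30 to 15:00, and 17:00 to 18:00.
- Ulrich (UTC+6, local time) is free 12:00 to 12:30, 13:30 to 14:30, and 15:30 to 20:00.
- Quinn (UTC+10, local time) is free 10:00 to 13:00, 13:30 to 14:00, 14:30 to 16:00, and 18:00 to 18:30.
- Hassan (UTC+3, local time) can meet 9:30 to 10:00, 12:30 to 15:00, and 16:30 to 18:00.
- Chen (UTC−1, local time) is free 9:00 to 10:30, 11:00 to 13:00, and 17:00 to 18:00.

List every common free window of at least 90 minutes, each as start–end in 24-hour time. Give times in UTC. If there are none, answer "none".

none

Elena → UTC: 10:00–12:00, 12:30–13:00, 14:30–16:00.
Zara → UTC: 10:30–12:30, 14:30–15:00, 17:00–18:00.
Ulrich → UTC: 06:00–06:30, 07:30–08:30, 09:30–14:00.
Quinn → UTC: 00:00–03:00, 03:30–04:00, 04:30–06:00, 08:00–08:30.
Hassan → UTC: 06:30–07:00, 09:30–12:00, 13:30–15:00.
Chen → UTC: 10:00–11:30, 12:00–14:00, 18:00–19:00.
Elena ∩ Zara: 10:30–12:00, 14:30–15:00.
Elena ∩ Zara ∩ Ulrich: 10:30–12:00.
Elena ∩ Zara ∩ Ulrich ∩ Quinn: (none).
Elena ∩ Zara ∩ Ulrich ∩ Quinn ∩ Hassan: (none).
Elena ∩ Zara ∩ Ulrich ∩ Quinn ∩ Hassan ∩ Chen: (none).
Windows ≥ 90 min: (none).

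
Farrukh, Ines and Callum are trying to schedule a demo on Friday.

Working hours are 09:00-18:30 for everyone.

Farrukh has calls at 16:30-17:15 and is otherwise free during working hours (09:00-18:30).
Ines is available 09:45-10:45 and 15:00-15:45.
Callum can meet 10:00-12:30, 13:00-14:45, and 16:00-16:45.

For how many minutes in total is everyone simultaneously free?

Farrukh free within 09:00–18:30: 09:00–16:30, 17:15–18:30.
Farrukh ∩ Ines: 09:45–10:45, 15:00–15:45.
Farrukh ∩ Ines ∩ Callum: 10:00–10:45.
Total common minutes: 45.

45 minutes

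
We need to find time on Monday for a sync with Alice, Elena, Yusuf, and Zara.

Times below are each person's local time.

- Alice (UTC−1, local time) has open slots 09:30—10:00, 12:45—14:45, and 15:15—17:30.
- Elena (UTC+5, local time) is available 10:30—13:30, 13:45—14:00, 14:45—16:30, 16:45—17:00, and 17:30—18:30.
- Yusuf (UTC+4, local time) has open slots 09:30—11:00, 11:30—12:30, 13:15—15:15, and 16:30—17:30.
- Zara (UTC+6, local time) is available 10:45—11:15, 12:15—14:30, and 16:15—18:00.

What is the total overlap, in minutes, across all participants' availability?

30 minutes

Alice → UTC: 10:30–11:00, 13:45–15:45, 16:15–18:30.
Elena → UTC: 05:30–08:30, 08:45–09:00, 09:45–11:30, 11:45–12:00, 12:30–13:30.
Yusuf → UTC: 05:30–07:00, 07:30–08:30, 09:15–11:15, 12:30–13:30.
Zara → UTC: 04:45–05:15, 06:15–08:30, 10:15–12:00.
Alice ∩ Elena: 10:30–11:00.
Alice ∩ Elena ∩ Yusuf: 10:30–11:00.
Alice ∩ Elena ∩ Yusuf ∩ Zara: 10:30–11:00.
Total common minutes: 30.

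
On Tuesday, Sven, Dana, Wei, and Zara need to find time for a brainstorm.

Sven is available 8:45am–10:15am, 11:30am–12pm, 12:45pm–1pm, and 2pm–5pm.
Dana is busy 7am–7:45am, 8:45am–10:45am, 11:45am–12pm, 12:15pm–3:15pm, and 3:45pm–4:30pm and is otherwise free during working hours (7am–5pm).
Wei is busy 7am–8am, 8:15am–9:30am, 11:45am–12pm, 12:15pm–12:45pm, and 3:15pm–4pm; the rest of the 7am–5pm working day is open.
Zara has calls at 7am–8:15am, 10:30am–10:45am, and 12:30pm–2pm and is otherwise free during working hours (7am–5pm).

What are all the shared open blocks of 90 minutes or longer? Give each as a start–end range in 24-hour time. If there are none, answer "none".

Dana free within 07:00–17:00: 07:45–08:45, 10:45–11:45, 12:00–12:15, 15:15–15:45, 16:30–17:00.
Wei free within 07:00–17:00: 08:00–08:15, 09:30–11:45, 12:00–12:15, 12:45–15:15, 16:00–17:00.
Zara free within 07:00–17:00: 08:15–10:30, 10:45–12:30, 14:00–17:00.
Sven ∩ Dana: 11:30–11:45, 15:15–15:45, 16:30–17:00.
Sven ∩ Dana ∩ Wei: 11:30–11:45, 16:30–17:00.
Sven ∩ Dana ∩ Wei ∩ Zara: 11:30–11:45, 16:30–17:00.
Windows ≥ 90 min: (none).

none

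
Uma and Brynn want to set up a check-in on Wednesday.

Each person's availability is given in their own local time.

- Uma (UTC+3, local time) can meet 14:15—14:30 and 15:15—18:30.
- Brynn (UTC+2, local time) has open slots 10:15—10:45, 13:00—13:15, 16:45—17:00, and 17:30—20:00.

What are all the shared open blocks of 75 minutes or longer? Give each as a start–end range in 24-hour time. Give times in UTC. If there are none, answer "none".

none

Uma → UTC: 11:15–11:30, 12:15–15:30.
Brynn → UTC: 08:15–08:45, 11:00–11:15, 14:45–15:00, 15:30–18:00.
Uma ∩ Brynn: 14:45–15:00.
Windows ≥ 75 min: (none).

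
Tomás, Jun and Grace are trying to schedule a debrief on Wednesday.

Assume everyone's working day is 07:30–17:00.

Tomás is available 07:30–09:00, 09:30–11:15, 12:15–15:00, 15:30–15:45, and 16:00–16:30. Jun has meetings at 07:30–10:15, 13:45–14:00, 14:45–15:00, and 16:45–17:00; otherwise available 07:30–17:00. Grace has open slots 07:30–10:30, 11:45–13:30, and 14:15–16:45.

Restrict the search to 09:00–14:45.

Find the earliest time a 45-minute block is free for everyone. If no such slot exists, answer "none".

12:15

Jun free within 07:30–17:00: 10:15–13:45, 14:00–14:45, 15:00–16:45.
Tomás ∩ Jun: 10:15–11:15, 12:15–13:45, 14:00–14:45, 15:30–15:45, 16:00–16:30.
Tomás ∩ Jun ∩ Grace: 10:15–10:30, 12:15–13:30, 14:15–14:45, 15:30–15:45, 16:00–16:30.
Restricted to 09:00–14:45: 10:15–10:30, 12:15–13:30, 14:15–14:45.
Windows ≥ 45 min: 12:15–13:30.
Earliest such window starts at 12:15.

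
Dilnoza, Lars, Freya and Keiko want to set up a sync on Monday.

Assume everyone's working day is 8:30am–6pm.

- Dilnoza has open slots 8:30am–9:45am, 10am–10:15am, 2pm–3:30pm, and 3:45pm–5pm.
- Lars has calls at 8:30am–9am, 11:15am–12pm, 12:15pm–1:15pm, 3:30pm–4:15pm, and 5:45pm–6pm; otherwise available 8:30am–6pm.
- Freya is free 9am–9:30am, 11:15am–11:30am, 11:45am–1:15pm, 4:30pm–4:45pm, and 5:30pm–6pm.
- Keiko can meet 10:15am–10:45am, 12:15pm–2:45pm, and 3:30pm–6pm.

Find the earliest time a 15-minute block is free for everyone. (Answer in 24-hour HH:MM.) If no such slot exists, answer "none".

16:30

Lars free within 08:30–18:00: 09:00–11:15, 12:00–12:15, 13:15–15:30, 16:15–17:45.
Dilnoza ∩ Lars: 09:00–09:45, 10:00–10:15, 14:00–15:30, 16:15–17:00.
Dilnoza ∩ Lars ∩ Freya: 09:00–09:30, 16:30–16:45.
Dilnoza ∩ Lars ∩ Freya ∩ Keiko: 16:30–16:45.
Windows ≥ 15 min: 16:30–16:45.
Earliest such window starts at 16:30.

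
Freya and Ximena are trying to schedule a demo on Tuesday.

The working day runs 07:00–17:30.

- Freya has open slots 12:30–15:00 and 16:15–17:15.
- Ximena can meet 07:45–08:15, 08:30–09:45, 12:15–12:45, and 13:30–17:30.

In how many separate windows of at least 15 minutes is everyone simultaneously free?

3

Freya ∩ Ximena: 12:30–12:45, 13:30–15:00, 16:15–17:15.
Windows ≥ 15 min: 12:30–12:45, 13:30–15:00, 16:15–17:15.
That's 3 windows.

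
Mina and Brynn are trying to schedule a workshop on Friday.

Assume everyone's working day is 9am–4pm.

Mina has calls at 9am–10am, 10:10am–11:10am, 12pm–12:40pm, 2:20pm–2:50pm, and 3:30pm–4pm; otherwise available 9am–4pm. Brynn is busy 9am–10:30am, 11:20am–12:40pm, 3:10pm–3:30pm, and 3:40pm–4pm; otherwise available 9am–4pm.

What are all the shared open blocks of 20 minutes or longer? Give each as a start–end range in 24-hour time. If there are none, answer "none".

12:40–14:20, 14:50–15:10

Mina free within 09:00–16:00: 10:00–10:10, 11:10–12:00, 12:40–14:20, 14:50–15:30.
Brynn free within 09:00–16:00: 10:30–11:20, 12:40–15:10, 15:30–15:40.
Mina ∩ Brynn: 11:10–11:20, 12:40–14:20, 14:50–15:10.
Windows ≥ 20 min: 12:40–14:20, 14:50–15:10.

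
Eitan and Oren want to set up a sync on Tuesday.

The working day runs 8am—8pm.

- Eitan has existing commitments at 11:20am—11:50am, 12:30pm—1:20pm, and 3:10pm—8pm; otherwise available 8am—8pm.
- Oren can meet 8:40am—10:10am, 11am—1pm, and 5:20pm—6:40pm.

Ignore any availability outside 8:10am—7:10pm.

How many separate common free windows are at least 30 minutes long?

Eitan free within 08:00–20:00: 08:00–11:20, 11:50–12:30, 13:20–15:10.
Eitan ∩ Oren: 08:40–10:10, 11:00–11:20, 11:50–12:30.
Restricted to 08:10–19:10: 08:40–10:10, 11:00–11:20, 11:50–12:30.
Windows ≥ 30 min: 08:40–10:10, 11:50–12:30.
That's 2 windows.

2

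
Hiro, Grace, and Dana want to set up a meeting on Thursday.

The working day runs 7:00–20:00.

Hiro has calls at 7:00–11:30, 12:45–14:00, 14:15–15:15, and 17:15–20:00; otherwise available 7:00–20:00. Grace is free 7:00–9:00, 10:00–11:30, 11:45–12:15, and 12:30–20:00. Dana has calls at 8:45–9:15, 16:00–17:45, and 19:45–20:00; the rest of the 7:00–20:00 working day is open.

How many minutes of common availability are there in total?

Hiro free within 07:00–20:00: 11:30–12:45, 14:00–14:15, 15:15–17:15.
Dana free within 07:00–20:00: 07:00–08:45, 09:15–16:00, 17:45–19:45.
Hiro ∩ Grace: 11:45–12:15, 12:30–12:45, 14:00–14:15, 15:15–17:15.
Hiro ∩ Grace ∩ Dana: 11:45–12:15, 12:30–12:45, 14:00–14:15, 15:15–16:00.
Total common minutes: 30 + 15 + 15 + 45 = 105.

105 minutes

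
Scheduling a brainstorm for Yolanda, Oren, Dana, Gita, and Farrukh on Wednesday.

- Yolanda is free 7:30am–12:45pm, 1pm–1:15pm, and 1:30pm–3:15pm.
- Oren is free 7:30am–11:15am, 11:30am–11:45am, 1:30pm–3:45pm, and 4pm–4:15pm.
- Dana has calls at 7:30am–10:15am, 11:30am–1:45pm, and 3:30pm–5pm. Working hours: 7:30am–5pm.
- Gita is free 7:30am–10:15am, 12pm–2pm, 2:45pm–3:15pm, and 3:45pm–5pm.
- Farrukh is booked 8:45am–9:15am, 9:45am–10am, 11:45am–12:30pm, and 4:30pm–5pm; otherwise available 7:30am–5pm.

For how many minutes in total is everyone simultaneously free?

45 minutes

Dana free within 07:30–17:00: 10:15–11:30, 13:45–15:30.
Farrukh free within 07:30–17:00: 07:30–08:45, 09:15–09:45, 10:00–11:45, 12:30–16:30.
Yolanda ∩ Oren: 07:30–11:15, 11:30–11:45, 13:30–15:15.
Yolanda ∩ Oren ∩ Dana: 10:15–11:15, 13:45–15:15.
Yolanda ∩ Oren ∩ Dana ∩ Gita: 13:45–14:00, 14:45–15:15.
Yolanda ∩ Oren ∩ Dana ∩ Gita ∩ Farrukh: 13:45–14:00, 14:45–15:15.
Total common minutes: 15 + 30 = 45.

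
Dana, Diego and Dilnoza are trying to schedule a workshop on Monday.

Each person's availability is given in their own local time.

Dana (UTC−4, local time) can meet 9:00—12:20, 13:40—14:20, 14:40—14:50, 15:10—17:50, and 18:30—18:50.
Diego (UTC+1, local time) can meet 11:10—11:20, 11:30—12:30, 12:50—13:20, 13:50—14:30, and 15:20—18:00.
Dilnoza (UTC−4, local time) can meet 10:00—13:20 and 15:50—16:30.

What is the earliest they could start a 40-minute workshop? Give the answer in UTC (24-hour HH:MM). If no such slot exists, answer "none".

Dana → UTC: 13:00–16:20, 17:40–18:20, 18:40–18:50, 19:10–21:50, 22:30–22:50.
Diego → UTC: 10:10–10:20, 10:30–11:30, 11:50–12:20, 12:50–13:30, 14:20–17:00.
Dilnoza → UTC: 14:00–17:20, 19:50–20:30.
Dana ∩ Diego: 13:00–13:30, 14:20–16:20.
Dana ∩ Diego ∩ Dilnoza: 14:20–16:20.
Windows ≥ 40 min: 14:20–16:20.
Earliest such window starts at 14:20.

14:20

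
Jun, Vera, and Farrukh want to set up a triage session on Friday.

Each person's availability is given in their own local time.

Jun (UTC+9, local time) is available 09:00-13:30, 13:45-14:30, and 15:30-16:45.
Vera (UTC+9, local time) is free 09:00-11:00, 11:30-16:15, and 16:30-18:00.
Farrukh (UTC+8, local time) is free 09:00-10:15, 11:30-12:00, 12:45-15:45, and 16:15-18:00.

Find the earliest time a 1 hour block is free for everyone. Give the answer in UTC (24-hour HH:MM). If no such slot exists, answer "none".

01:00

Jun → UTC: 00:00–04:30, 04:45–05:30, 06:30–07:45.
Vera → UTC: 00:00–02:00, 02:30–07:15, 07:30–09:00.
Farrukh → UTC: 01:00–02:15, 03:30–04:00, 04:45–07:45, 08:15–10:00.
Jun ∩ Vera: 00:00–02:00, 02:30–04:30, 04:45–05:30, 06:30–07:15, 07:30–07:45.
Jun ∩ Vera ∩ Farrukh: 01:00–02:00, 03:30–04:00, 04:45–05:30, 06:30–07:15, 07:30–07:45.
Windows ≥ 60 min: 01:00–02:00.
Earliest such window starts at 01:00.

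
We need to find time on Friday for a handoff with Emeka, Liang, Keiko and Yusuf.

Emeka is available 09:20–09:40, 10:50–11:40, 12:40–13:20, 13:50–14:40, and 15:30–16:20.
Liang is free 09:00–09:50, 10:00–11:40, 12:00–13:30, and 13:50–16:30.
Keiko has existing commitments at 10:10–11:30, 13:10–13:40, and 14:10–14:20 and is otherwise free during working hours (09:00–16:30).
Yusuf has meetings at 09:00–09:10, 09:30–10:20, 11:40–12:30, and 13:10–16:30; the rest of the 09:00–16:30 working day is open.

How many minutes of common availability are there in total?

Keiko free within 09:00–16:30: 09:00–10:10, 11:30–13:10, 13:40–14:10, 14:20–16:30.
Yusuf free within 09:00–16:30: 09:10–09:30, 10:20–11:40, 12:30–13:10.
Emeka ∩ Liang: 09:20–09:40, 10:50–11:40, 12:40–13:20, 13:50–14:40, 15:30–16:20.
Emeka ∩ Liang ∩ Keiko: 09:20–09:40, 11:30–11:40, 12:40–13:10, 13:50–14:10, 14:20–14:40, 15:30–16:20.
Emeka ∩ Liang ∩ Keiko ∩ Yusuf: 09:20–09:30, 11:30–11:40, 12:40–13:10.
Total common minutes: 10 + 10 + 30 = 50.

50 minutes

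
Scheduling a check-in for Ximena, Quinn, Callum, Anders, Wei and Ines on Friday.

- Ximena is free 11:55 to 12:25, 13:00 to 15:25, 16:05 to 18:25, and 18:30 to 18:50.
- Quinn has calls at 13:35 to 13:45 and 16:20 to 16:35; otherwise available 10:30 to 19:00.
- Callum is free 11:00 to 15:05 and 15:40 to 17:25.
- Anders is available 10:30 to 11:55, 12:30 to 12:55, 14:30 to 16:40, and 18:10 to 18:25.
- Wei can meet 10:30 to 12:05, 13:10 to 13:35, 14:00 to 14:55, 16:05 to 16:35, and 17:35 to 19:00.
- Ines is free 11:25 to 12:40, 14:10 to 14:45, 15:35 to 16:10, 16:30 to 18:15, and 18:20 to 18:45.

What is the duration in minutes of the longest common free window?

15 minutes

Quinn free within 10:30–19:00: 10:30–13:35, 13:45–16:20, 16:35–19:00.
Ximena ∩ Quinn: 11:55–12:25, 13:00–13:35, 13:45–15:25, 16:05–16:20, 16:35–18:25, 18:30–18:50.
Ximena ∩ Quinn ∩ Callum: 11:55–12:25, 13:00–13:35, 13:45–15:05, 16:05–16:20, 16:35–17:25.
Ximena ∩ Quinn ∩ Callum ∩ Anders: 14:30–15:05, 16:05–16:20, 16:35–16:40.
Ximena ∩ Quinn ∩ Callum ∩ Anders ∩ Wei: 14:30–14:55, 16:05–16:20.
Ximena ∩ Quinn ∩ Callum ∩ Anders ∩ Wei ∩ Ines: 14:30–14:45, 16:05–16:10.
Common window lengths: 15, 5 min; longest is 15.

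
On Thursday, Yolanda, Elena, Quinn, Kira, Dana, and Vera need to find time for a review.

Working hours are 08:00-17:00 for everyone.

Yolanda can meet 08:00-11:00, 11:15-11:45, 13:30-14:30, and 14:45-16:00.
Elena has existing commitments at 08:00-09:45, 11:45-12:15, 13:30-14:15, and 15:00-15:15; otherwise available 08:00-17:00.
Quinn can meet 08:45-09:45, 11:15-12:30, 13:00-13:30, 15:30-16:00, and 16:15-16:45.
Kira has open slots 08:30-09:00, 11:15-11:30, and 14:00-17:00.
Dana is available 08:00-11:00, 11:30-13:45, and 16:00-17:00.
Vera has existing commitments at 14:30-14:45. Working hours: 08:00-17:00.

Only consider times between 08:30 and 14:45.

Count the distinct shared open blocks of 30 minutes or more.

Elena free within 08:00–17:00: 09:45–11:45, 12:15–13:30, 14:15–15:00, 15:15–17:00.
Vera free within 08:00–17:00: 08:00–14:30, 14:45–17:00.
Yolanda ∩ Elena: 09:45–11:00, 11:15–11:45, 14:15–14:30, 14:45–15:00, 15:15–16:00.
Yolanda ∩ Elena ∩ Quinn: 11:15–11:45, 15:30–16:00.
Yolanda ∩ Elena ∩ Quinn ∩ Kira: 11:15–11:30, 15:30–16:00.
Yolanda ∩ Elena ∩ Quinn ∩ Kira ∩ Dana: (none).
Yolanda ∩ Elena ∩ Quinn ∩ Kira ∩ Dana ∩ Vera: (none).
Restricted to 08:30–14:45: (none).
Windows ≥ 30 min: (none).
That's 0 windows.

0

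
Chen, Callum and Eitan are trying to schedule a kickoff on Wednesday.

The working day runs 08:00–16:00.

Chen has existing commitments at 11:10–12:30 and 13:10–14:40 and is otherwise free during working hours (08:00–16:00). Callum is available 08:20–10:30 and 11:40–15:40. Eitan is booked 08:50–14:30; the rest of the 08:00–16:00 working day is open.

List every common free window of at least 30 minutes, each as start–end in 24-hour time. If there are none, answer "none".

Chen free within 08:00–16:00: 08:00–11:10, 12:30–13:10, 14:40–16:00.
Eitan free within 08:00–16:00: 08:00–08:50, 14:30–16:00.
Chen ∩ Callum: 08:20–10:30, 12:30–13:10, 14:40–15:40.
Chen ∩ Callum ∩ Eitan: 08:20–08:50, 14:40–15:40.
Windows ≥ 30 min: 08:20–08:50, 14:40–15:40.

08:20–08:50, 14:40–15:40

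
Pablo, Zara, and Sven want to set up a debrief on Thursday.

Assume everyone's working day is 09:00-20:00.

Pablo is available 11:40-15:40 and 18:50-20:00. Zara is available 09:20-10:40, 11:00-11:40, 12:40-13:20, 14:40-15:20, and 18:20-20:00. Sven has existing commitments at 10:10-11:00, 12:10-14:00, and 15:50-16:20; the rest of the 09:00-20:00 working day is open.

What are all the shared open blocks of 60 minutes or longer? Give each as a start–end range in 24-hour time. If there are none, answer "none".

18:50–20:00

Sven free within 09:00–20:00: 09:00–10:10, 11:00–12:10, 14:00–15:50, 16:20–20:00.
Pablo ∩ Zara: 12:40–13:20, 14:40–15:20, 18:50–20:00.
Pablo ∩ Zara ∩ Sven: 14:40–15:20, 18:50–20:00.
Windows ≥ 60 min: 18:50–20:00.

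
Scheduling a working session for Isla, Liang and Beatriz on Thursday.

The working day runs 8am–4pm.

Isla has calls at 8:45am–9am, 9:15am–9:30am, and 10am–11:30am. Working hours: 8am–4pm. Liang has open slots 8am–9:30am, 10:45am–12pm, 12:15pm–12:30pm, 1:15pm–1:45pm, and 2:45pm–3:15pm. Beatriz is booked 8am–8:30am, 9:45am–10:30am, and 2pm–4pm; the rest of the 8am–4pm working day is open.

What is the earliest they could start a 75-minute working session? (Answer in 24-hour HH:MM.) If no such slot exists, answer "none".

none

Isla free within 08:00–16:00: 08:00–08:45, 09:00–09:15, 09:30–10:00, 11:30–16:00.
Beatriz free within 08:00–16:00: 08:30–09:45, 10:30–14:00.
Isla ∩ Liang: 08:00–08:45, 09:00–09:15, 11:30–12:00, 12:15–12:30, 13:15–13:45, 14:45–15:15.
Isla ∩ Liang ∩ Beatriz: 08:30–08:45, 09:00–09:15, 11:30–12:00, 12:15–12:30, 13:15–13:45.
Windows ≥ 75 min: (none).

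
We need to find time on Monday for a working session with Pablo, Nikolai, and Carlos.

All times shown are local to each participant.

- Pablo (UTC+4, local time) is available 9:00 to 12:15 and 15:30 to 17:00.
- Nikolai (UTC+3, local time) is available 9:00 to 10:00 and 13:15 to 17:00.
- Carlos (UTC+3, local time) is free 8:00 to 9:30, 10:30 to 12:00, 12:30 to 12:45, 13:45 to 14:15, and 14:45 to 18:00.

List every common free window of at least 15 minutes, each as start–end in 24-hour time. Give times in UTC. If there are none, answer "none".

06:00–06:30, 11:45–13:00

Pablo → UTC: 05:00–08:15, 11:30–13:00.
Nikolai → UTC: 06:00–07:00, 10:15–14:00.
Carlos → UTC: 05:00–06:30, 07:30–09:00, 09:30–09:45, 10:45–11:15, 11:45–15:00.
Pablo ∩ Nikolai: 06:00–07:00, 11:30–13:00.
Pablo ∩ Nikolai ∩ Carlos: 06:00–06:30, 11:45–13:00.
Windows ≥ 15 min: 06:00–06:30, 11:45–13:00.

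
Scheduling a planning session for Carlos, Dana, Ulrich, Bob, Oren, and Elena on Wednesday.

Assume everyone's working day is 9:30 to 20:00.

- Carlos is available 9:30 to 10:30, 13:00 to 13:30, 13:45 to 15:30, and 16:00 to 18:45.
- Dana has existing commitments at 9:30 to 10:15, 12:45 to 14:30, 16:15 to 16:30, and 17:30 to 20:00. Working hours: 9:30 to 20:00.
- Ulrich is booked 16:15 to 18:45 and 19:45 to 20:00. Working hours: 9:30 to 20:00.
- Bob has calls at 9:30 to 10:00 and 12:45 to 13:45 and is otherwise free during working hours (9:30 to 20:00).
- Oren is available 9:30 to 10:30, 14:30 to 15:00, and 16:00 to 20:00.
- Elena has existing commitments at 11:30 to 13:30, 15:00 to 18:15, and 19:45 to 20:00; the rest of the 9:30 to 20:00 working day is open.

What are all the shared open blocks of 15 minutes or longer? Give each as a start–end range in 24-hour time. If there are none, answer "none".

Dana free within 09:30–20:00: 10:15–12:45, 14:30–16:15, 16:30–17:30.
Ulrich free within 09:30–20:00: 09:30–16:15, 18:45–19:45.
Bob free within 09:30–20:00: 10:00–12:45, 13:45–20:00.
Elena free within 09:30–20:00: 09:30–11:30, 13:30–15:00, 18:15–19:45.
Carlos ∩ Dana: 10:15–10:30, 14:30–15:30, 16:00–16:15, 16:30–17:30.
Carlos ∩ Dana ∩ Ulrich: 10:15–10:30, 14:30–15:30, 16:00–16:15.
Carlos ∩ Dana ∩ Ulrich ∩ Bob: 10:15–10:30, 14:30–15:30, 16:00–16:15.
Carlos ∩ Dana ∩ Ulrich ∩ Bob ∩ Oren: 10:15–10:30, 14:30–15:00, 16:00–16:15.
Carlos ∩ Dana ∩ Ulrich ∩ Bob ∩ Oren ∩ Elena: 10:15–10:30, 14:30–15:00.
Windows ≥ 15 min: 10:15–10:30, 14:30–15:00.

10:15–10:30, 14:30–15:00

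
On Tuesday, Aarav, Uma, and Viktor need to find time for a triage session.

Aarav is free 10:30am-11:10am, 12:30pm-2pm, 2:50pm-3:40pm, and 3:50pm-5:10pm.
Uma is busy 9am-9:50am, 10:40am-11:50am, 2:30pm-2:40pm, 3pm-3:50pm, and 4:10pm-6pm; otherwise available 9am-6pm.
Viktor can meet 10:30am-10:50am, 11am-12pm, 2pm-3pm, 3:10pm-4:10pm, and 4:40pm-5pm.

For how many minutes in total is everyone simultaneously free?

40 minutes

Uma free within 09:00–18:00: 09:50–10:40, 11:50–14:30, 14:40–15:00, 15:50–16:10.
Aarav ∩ Uma: 10:30–10:40, 12:30–14:00, 14:50–15:00, 15:50–16:10.
Aarav ∩ Uma ∩ Viktor: 10:30–10:40, 14:50–15:00, 15:50–16:10.
Total common minutes: 10 + 10 + 20 = 40.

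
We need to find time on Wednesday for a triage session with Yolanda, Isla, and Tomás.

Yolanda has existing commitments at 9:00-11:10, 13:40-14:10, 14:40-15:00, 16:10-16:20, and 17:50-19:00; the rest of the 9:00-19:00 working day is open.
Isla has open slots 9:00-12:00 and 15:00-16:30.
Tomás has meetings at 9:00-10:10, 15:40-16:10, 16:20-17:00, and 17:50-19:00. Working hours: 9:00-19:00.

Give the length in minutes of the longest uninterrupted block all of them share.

Yolanda free within 09:00–19:00: 11:10–13:40, 14:10–14:40, 15:00–16:10, 16:20–17:50.
Tomás free within 09:00–19:00: 10:10–15:40, 16:10–16:20, 17:00–17:50.
Yolanda ∩ Isla: 11:10–12:00, 15:00–16:10, 16:20–16:30.
Yolanda ∩ Isla ∩ Tomás: 11:10–12:00, 15:00–15:40.
Common window lengths: 50, 40 min; longest is 50.

50 minutes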